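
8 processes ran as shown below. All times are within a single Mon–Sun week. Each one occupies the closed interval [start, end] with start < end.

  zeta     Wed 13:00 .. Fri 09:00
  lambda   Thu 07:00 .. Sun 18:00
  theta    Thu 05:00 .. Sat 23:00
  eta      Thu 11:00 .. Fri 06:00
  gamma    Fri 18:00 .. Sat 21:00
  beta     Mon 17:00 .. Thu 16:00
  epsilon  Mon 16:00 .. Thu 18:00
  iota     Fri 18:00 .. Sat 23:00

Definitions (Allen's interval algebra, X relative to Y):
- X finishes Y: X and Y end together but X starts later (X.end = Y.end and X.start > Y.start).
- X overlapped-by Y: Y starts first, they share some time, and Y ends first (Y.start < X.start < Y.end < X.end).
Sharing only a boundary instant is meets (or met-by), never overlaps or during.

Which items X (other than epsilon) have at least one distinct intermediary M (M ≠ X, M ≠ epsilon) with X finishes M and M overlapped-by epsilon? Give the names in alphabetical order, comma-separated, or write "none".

iota

Target epsilon = [Mon 16:00, Thu 18:00].
Intermediaries M with M overlapped-by epsilon: eta, lambda, theta, zeta.
Via eta — items with X finishes eta: none.
Via lambda — items with X finishes lambda: none.
Via theta — items with X finishes theta: iota.
Via zeta — items with X finishes zeta: none.
Union: iota.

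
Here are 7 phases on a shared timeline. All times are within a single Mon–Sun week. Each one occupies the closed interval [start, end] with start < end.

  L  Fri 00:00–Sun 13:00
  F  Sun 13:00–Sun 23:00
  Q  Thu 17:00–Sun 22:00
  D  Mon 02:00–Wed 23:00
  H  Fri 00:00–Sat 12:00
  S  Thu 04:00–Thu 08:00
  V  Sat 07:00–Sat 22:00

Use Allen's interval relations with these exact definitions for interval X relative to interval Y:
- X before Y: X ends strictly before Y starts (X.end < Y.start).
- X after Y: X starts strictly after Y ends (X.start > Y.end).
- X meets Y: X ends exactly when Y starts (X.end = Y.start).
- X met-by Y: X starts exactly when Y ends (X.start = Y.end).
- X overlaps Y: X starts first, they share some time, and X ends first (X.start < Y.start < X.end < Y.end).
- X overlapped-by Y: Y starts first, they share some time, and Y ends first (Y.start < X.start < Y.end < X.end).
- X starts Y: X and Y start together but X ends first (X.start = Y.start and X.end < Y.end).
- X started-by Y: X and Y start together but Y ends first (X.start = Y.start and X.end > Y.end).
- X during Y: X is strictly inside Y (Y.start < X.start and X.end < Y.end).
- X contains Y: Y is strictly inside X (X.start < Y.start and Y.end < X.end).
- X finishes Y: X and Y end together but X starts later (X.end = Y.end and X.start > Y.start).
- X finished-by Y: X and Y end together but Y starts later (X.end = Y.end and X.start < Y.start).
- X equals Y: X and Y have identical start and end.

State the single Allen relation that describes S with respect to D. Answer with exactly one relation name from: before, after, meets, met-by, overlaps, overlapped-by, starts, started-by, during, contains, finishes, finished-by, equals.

after

S = [Thu 04:00, Thu 08:00]; D = [Mon 02:00, Wed 23:00].
Compare endpoints: S.start > D.start, S.start > D.end, S.end > D.start, S.end > D.end.
That pattern is 'after'.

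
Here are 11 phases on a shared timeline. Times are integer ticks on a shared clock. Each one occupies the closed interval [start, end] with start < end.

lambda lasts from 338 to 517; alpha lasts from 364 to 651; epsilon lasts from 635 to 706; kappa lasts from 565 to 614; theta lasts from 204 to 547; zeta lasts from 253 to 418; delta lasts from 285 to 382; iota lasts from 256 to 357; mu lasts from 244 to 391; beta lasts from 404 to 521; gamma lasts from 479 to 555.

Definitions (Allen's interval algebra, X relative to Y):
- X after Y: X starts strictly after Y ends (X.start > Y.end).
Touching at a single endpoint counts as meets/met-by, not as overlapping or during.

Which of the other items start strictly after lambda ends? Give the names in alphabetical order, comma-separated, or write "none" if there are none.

epsilon, kappa

Target lambda = [338, 517].
alpha [364, 651] → overlapped-by → no.
beta [404, 521] → overlapped-by → no.
delta [285, 382] → overlaps → no.
epsilon [635, 706] → after → yes.
gamma [479, 555] → overlapped-by → no.
iota [256, 357] → overlaps → no.
kappa [565, 614] → after → yes.
mu [244, 391] → overlaps → no.
theta [204, 547] → contains → no.
zeta [253, 418] → overlaps → no.
Result: epsilon, kappa.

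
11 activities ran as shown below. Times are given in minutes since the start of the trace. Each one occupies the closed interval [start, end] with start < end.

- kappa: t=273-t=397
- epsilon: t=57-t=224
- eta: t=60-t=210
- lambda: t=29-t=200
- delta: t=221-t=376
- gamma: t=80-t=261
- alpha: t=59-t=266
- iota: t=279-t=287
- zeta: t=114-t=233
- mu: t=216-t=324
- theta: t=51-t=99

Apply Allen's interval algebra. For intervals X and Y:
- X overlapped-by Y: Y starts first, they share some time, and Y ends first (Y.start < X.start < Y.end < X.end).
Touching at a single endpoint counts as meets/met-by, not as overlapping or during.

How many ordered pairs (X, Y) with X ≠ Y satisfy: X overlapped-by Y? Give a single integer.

Checking all 110 ordered pairs for relation 'overlapped-by'; matching pairs in alphabetical order:
(alpha, epsilon): alpha overlapped-by epsilon ✓
(alpha, lambda): alpha overlapped-by lambda ✓
(alpha, theta): alpha overlapped-by theta ✓
(delta, alpha): delta overlapped-by alpha ✓
(delta, epsilon): delta overlapped-by epsilon ✓
(delta, gamma): delta overlapped-by gamma ✓
(delta, mu): delta overlapped-by mu ✓
(delta, zeta): delta overlapped-by zeta ✓
(epsilon, lambda): epsilon overlapped-by lambda ✓
(epsilon, theta): epsilon overlapped-by theta ✓
(eta, lambda): eta overlapped-by lambda ✓
(eta, theta): eta overlapped-by theta ✓
(gamma, epsilon): gamma overlapped-by epsilon ✓
(gamma, eta): gamma overlapped-by eta ✓
(gamma, lambda): gamma overlapped-by lambda ✓
(gamma, theta): gamma overlapped-by theta ✓
(kappa, delta): kappa overlapped-by delta ✓
(kappa, mu): kappa overlapped-by mu ✓
(mu, alpha): mu overlapped-by alpha ✓
(mu, epsilon): mu overlapped-by epsilon ✓
(mu, gamma): mu overlapped-by gamma ✓
(mu, zeta): mu overlapped-by zeta ✓
(zeta, epsilon): zeta overlapped-by epsilon ✓
(zeta, eta): zeta overlapped-by eta ✓
... plus 1 further pairs not listed.
Count: 25.

25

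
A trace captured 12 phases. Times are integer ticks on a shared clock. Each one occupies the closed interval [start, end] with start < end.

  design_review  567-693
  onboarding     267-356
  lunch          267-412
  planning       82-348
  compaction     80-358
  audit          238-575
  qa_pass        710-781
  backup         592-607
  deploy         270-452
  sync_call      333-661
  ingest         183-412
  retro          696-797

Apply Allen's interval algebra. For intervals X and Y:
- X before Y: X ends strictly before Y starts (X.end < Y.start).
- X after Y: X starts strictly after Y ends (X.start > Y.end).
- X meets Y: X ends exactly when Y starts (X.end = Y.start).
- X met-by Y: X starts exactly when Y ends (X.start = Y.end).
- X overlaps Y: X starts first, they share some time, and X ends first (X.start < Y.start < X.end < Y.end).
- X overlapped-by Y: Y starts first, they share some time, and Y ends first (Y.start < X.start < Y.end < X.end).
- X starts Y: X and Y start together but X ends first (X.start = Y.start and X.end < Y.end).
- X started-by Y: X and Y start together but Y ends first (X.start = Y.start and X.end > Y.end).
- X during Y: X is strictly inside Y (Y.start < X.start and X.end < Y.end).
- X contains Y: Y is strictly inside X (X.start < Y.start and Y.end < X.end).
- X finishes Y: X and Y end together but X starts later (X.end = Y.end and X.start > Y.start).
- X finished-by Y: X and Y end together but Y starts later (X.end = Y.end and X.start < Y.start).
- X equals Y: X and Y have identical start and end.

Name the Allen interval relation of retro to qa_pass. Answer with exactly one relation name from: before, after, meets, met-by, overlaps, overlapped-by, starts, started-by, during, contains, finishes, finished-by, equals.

retro = [696, 797]; qa_pass = [710, 781].
Compare endpoints: retro.start < qa_pass.start, retro.start < qa_pass.end, retro.end > qa_pass.start, retro.end > qa_pass.end.
That pattern is 'contains'.

contains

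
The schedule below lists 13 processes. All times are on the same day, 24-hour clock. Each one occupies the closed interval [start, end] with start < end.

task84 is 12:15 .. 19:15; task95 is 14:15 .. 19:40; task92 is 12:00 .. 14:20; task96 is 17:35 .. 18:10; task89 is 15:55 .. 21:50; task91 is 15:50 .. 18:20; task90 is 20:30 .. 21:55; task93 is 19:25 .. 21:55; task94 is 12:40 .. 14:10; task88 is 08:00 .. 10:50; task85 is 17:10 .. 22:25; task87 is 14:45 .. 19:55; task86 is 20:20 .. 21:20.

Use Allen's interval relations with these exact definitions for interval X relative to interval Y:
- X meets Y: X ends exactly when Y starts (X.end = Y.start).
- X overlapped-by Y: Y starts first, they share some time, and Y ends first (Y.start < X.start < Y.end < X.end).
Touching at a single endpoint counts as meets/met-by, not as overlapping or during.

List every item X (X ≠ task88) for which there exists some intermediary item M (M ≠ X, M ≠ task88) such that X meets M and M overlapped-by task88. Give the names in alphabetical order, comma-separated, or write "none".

none

Target task88 = [08:00, 10:50].
Intermediaries M with M overlapped-by task88: none.
Union: none.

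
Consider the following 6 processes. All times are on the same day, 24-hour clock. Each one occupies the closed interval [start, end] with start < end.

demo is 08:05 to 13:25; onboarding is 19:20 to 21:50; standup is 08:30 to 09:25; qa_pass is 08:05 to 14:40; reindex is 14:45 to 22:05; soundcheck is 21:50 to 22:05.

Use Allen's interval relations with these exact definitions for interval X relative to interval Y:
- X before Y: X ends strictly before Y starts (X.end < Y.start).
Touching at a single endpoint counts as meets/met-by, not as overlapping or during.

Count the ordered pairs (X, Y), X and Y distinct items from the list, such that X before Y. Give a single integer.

Checking all 30 ordered pairs for relation 'before'; matching pairs in alphabetical order:
(demo, onboarding): demo before onboarding ✓
(demo, reindex): demo before reindex ✓
(demo, soundcheck): demo before soundcheck ✓
(qa_pass, onboarding): qa_pass before onboarding ✓
(qa_pass, reindex): qa_pass before reindex ✓
(qa_pass, soundcheck): qa_pass before soundcheck ✓
(standup, onboarding): standup before onboarding ✓
(standup, reindex): standup before reindex ✓
(standup, soundcheck): standup before soundcheck ✓
Count: 9.

9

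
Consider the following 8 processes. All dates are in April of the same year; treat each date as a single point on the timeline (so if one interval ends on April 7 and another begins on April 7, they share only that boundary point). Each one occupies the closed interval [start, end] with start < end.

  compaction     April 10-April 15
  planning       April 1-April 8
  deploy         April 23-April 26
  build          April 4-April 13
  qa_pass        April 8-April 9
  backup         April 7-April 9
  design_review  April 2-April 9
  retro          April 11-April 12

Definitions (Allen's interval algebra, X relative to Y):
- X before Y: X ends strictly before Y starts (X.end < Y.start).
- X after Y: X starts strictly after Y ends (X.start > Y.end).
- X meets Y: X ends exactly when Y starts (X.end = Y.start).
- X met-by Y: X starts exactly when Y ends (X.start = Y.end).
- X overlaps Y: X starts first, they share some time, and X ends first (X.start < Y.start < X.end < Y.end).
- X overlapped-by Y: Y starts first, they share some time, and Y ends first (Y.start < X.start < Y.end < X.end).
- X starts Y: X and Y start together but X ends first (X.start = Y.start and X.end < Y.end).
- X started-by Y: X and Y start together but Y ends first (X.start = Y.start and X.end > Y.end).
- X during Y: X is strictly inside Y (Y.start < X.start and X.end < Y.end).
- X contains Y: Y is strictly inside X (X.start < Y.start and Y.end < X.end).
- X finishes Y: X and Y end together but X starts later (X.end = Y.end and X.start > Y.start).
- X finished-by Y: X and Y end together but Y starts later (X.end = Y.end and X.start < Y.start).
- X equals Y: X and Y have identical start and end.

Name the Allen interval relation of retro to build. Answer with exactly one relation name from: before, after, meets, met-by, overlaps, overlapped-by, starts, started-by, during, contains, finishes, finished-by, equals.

retro = [April 11, April 12]; build = [April 4, April 13].
Compare endpoints: retro.start > build.start, retro.start < build.end, retro.end > build.start, retro.end < build.end.
That pattern is 'during'.

during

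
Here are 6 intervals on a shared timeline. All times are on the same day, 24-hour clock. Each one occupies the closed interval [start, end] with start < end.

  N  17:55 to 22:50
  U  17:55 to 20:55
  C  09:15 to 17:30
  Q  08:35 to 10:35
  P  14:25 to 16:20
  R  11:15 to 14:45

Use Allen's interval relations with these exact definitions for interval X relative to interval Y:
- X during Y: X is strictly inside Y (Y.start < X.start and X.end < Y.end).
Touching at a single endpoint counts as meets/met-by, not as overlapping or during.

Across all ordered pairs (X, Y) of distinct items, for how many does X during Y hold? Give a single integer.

2

Checking all 30 ordered pairs for relation 'during'; matching pairs in alphabetical order:
(P, C): P during C ✓
(R, C): R during C ✓
Count: 2.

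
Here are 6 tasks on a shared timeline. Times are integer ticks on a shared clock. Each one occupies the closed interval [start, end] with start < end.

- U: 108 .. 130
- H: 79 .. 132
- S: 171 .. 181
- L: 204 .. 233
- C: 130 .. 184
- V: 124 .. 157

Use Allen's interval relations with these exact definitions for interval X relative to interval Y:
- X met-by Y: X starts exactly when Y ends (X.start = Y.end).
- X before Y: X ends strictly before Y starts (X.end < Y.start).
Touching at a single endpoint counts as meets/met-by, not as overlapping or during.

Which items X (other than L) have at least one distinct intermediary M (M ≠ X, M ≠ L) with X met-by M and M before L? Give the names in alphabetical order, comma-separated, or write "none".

Target L = [204, 233].
Intermediaries M with M before L: C, H, S, U, V.
Via C — items with X met-by C: none.
Via H — items with X met-by H: none.
Via S — items with X met-by S: none.
Via U — items with X met-by U: C.
Via V — items with X met-by V: none.
Union: C.

C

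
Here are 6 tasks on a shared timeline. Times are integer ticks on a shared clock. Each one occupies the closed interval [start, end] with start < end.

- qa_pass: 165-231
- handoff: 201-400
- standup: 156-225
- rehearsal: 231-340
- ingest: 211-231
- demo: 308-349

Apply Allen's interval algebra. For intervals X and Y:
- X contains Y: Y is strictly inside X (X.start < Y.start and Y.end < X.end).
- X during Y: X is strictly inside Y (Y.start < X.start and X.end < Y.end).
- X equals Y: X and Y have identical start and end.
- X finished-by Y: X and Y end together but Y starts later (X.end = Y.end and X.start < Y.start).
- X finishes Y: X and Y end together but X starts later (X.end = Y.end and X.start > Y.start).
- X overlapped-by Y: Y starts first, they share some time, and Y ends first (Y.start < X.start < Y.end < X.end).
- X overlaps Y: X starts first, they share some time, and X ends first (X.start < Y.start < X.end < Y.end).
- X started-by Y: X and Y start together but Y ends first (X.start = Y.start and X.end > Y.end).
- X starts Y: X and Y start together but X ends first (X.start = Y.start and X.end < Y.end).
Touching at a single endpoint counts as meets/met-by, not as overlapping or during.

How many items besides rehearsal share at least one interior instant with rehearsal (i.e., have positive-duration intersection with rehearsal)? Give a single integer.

Target rehearsal = [231, 340].
demo [308, 349] → overlapped-by → counts.
handoff [201, 400] → contains → counts.
ingest [211, 231] → meets → no.
qa_pass [165, 231] → meets → no.
standup [156, 225] → before → no.
Total: 2.

2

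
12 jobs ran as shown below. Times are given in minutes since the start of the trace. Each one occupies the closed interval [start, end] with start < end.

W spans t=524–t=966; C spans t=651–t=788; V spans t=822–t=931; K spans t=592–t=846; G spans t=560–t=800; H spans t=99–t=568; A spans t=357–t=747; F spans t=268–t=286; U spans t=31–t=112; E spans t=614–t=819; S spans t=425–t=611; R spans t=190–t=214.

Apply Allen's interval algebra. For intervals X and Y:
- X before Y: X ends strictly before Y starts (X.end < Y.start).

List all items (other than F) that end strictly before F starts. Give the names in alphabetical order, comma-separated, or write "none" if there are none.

Target F = [t=268, t=286].
A [t=357, t=747] → after → no.
C [t=651, t=788] → after → no.
E [t=614, t=819] → after → no.
G [t=560, t=800] → after → no.
H [t=99, t=568] → contains → no.
K [t=592, t=846] → after → no.
R [t=190, t=214] → before → yes.
S [t=425, t=611] → after → no.
U [t=31, t=112] → before → yes.
V [t=822, t=931] → after → no.
W [t=524, t=966] → after → no.
Result: R, U.

R, U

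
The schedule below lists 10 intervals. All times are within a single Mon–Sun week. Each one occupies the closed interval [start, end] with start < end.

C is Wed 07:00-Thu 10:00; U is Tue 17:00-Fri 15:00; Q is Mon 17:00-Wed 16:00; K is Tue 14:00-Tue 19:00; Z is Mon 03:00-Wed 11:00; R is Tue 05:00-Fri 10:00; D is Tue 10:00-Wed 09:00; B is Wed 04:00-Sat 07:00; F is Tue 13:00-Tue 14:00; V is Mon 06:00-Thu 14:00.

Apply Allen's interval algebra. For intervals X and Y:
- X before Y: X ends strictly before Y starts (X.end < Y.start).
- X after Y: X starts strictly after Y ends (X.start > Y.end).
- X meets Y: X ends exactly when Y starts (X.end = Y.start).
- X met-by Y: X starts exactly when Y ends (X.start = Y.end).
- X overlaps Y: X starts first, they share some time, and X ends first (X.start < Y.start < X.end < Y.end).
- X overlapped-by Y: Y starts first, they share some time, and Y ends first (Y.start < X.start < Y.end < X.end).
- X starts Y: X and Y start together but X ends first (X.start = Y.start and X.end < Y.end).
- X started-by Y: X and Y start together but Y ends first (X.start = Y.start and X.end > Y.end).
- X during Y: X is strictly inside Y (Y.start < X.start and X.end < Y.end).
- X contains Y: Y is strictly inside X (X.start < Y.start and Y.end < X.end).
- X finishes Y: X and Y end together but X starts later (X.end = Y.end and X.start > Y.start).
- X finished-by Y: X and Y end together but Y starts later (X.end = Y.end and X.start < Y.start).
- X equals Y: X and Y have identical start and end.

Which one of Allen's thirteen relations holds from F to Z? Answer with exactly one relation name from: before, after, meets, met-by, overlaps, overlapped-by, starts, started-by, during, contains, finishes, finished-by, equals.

F = [Tue 13:00, Tue 14:00]; Z = [Mon 03:00, Wed 11:00].
Compare endpoints: F.start > Z.start, F.start < Z.end, F.end > Z.start, F.end < Z.end.
That pattern is 'during'.

during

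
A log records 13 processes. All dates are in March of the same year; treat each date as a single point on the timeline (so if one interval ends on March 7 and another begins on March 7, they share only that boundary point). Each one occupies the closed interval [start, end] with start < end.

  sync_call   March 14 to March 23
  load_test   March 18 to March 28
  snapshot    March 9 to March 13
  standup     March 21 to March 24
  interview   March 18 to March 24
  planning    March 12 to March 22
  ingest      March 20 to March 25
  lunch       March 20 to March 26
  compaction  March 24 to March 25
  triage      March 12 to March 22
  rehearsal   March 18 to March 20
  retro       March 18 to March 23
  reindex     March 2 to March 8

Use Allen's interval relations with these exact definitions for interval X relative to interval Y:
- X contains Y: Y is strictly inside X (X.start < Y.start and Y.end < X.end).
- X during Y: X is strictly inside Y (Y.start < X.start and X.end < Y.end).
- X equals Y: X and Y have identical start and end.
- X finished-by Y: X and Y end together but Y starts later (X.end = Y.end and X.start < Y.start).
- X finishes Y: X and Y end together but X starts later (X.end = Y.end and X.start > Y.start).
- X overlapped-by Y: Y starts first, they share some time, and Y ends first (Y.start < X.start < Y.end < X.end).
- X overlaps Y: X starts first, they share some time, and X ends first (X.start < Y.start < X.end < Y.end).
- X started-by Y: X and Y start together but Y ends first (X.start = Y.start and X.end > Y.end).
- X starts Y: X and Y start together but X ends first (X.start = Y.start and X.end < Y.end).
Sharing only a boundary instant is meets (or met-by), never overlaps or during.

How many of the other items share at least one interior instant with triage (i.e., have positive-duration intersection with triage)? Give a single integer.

Target triage = [March 12, March 22].
compaction [March 24, March 25] → after → no.
ingest [March 20, March 25] → overlapped-by → counts.
interview [March 18, March 24] → overlapped-by → counts.
load_test [March 18, March 28] → overlapped-by → counts.
lunch [March 20, March 26] → overlapped-by → counts.
planning [March 12, March 22] → equals → counts.
rehearsal [March 18, March 20] → during → counts.
reindex [March 2, March 8] → before → no.
retro [March 18, March 23] → overlapped-by → counts.
snapshot [March 9, March 13] → overlaps → counts.
standup [March 21, March 24] → overlapped-by → counts.
sync_call [March 14, March 23] → overlapped-by → counts.
Total: 10.

10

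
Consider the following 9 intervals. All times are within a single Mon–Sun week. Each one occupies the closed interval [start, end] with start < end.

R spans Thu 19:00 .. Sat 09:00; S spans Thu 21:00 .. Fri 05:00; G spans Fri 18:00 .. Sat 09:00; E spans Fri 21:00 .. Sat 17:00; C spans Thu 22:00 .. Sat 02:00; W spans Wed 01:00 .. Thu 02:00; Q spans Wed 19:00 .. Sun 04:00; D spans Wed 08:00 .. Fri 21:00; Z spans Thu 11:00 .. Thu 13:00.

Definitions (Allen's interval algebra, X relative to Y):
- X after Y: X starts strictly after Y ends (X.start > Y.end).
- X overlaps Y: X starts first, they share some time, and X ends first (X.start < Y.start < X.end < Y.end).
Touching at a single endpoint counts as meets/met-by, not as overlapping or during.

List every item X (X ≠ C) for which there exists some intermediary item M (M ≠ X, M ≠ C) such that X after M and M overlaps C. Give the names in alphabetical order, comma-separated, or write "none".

E, G

Target C = [Thu 22:00, Sat 02:00].
Intermediaries M with M overlaps C: D, S.
Via D — items with X after D: none.
Via S — items with X after S: E, G.
Union: E, G.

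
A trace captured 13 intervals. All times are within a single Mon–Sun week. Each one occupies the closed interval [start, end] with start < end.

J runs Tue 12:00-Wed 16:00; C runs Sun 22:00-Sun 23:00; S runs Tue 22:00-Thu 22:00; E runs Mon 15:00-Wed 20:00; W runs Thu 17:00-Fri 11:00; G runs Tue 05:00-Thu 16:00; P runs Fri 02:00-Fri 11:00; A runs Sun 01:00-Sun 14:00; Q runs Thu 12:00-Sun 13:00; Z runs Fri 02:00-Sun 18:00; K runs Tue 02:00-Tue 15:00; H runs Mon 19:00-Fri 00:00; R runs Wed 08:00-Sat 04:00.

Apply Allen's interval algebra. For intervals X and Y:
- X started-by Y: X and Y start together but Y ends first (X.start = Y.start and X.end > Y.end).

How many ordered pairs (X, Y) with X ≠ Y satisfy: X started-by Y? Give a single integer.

1

Checking all 156 ordered pairs for relation 'started-by'; matching pairs in alphabetical order:
(Z, P): Z started-by P ✓
Count: 1.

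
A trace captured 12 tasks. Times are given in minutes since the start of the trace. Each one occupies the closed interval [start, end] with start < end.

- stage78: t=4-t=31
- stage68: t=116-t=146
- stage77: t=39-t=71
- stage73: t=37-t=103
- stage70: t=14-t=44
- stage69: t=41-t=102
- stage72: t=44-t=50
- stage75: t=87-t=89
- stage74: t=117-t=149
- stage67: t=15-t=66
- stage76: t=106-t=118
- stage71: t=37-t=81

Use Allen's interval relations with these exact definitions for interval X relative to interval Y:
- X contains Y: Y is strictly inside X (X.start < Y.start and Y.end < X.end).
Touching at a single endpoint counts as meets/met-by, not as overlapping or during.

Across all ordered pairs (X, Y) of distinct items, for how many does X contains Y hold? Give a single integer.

10

Checking all 132 ordered pairs for relation 'contains'; matching pairs in alphabetical order:
(stage67, stage72): stage67 contains stage72 ✓
(stage69, stage72): stage69 contains stage72 ✓
(stage69, stage75): stage69 contains stage75 ✓
(stage71, stage72): stage71 contains stage72 ✓
(stage71, stage77): stage71 contains stage77 ✓
(stage73, stage69): stage73 contains stage69 ✓
(stage73, stage72): stage73 contains stage72 ✓
(stage73, stage75): stage73 contains stage75 ✓
(stage73, stage77): stage73 contains stage77 ✓
(stage77, stage72): stage77 contains stage72 ✓
Count: 10.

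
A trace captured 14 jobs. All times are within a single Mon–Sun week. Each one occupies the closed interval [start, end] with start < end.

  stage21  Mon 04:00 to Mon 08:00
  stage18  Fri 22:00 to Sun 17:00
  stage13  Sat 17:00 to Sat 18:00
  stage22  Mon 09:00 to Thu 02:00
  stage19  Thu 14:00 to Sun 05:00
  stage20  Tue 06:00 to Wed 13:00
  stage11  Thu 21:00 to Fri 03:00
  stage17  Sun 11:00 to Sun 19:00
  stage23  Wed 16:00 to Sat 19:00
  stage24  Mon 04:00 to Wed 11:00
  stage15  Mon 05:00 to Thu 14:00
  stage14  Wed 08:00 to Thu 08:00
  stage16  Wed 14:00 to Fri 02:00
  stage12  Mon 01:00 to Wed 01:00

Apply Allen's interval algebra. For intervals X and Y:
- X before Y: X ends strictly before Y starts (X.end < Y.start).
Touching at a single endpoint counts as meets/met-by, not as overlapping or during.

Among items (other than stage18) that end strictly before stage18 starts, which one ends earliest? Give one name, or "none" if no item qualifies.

Target stage18 = [Fri 22:00, Sun 17:00].
stage11 [Thu 21:00, Fri 03:00] → before → candidate.
stage12 [Mon 01:00, Wed 01:00] → before → candidate.
stage13 [Sat 17:00, Sat 18:00] → during → excluded.
stage14 [Wed 08:00, Thu 08:00] → before → candidate.
stage15 [Mon 05:00, Thu 14:00] → before → candidate.
stage16 [Wed 14:00, Fri 02:00] → before → candidate.
stage17 [Sun 11:00, Sun 19:00] → overlapped-by → excluded.
stage19 [Thu 14:00, Sun 05:00] → overlaps → excluded.
stage20 [Tue 06:00, Wed 13:00] → before → candidate.
stage21 [Mon 04:00, Mon 08:00] → before → candidate.
stage22 [Mon 09:00, Thu 02:00] → before → candidate.
stage23 [Wed 16:00, Sat 19:00] → overlaps → excluded.
stage24 [Mon 04:00, Wed 11:00] → before → candidate.
Among candidates, earliest end is Mon 08:00 → stage21.

stage21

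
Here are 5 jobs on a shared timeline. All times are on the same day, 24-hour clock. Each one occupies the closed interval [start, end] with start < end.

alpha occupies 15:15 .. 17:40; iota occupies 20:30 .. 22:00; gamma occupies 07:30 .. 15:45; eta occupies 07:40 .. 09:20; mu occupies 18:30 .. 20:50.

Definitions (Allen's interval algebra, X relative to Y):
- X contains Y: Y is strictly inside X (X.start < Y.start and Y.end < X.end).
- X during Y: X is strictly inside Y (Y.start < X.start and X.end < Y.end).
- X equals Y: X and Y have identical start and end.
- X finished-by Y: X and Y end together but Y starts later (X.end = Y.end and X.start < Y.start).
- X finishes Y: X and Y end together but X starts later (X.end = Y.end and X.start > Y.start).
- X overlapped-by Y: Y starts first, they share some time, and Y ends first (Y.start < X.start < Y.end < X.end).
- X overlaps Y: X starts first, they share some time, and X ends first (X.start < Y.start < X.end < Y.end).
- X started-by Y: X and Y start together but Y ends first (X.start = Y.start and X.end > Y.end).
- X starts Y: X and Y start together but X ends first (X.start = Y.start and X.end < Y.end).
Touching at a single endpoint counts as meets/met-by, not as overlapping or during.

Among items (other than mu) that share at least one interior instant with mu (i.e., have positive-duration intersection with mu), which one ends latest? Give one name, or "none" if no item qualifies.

Target mu = [18:30, 20:50].
alpha [15:15, 17:40] → before → excluded.
eta [07:40, 09:20] → before → excluded.
gamma [07:30, 15:45] → before → excluded.
iota [20:30, 22:00] → overlapped-by → candidate.
Among candidates, latest end is 22:00 → iota.

iota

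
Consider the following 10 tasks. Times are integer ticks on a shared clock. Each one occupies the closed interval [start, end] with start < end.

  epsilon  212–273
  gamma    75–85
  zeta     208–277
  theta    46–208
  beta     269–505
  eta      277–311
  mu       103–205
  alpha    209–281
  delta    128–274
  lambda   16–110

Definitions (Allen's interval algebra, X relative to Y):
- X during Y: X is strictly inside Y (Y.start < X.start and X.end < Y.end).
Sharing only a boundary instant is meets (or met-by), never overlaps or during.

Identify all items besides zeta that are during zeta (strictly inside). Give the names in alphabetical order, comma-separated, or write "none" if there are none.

epsilon

Target zeta = [208, 277].
alpha [209, 281] → overlapped-by → no.
beta [269, 505] → overlapped-by → no.
delta [128, 274] → overlaps → no.
epsilon [212, 273] → during → yes.
eta [277, 311] → met-by → no.
gamma [75, 85] → before → no.
lambda [16, 110] → before → no.
mu [103, 205] → before → no.
theta [46, 208] → meets → no.
Result: epsilon.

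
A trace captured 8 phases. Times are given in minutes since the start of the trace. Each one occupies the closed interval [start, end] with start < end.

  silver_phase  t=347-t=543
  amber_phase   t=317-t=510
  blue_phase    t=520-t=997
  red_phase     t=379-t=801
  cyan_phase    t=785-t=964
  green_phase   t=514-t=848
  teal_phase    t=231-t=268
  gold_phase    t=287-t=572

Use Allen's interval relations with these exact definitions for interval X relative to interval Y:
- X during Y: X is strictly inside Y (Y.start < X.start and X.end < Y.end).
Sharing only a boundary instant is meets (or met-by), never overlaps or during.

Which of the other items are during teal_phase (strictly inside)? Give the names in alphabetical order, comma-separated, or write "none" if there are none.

Target teal_phase = [t=231, t=268].
amber_phase [t=317, t=510] → after → no.
blue_phase [t=520, t=997] → after → no.
cyan_phase [t=785, t=964] → after → no.
gold_phase [t=287, t=572] → after → no.
green_phase [t=514, t=848] → after → no.
red_phase [t=379, t=801] → after → no.
silver_phase [t=347, t=543] → after → no.
Result: none.

none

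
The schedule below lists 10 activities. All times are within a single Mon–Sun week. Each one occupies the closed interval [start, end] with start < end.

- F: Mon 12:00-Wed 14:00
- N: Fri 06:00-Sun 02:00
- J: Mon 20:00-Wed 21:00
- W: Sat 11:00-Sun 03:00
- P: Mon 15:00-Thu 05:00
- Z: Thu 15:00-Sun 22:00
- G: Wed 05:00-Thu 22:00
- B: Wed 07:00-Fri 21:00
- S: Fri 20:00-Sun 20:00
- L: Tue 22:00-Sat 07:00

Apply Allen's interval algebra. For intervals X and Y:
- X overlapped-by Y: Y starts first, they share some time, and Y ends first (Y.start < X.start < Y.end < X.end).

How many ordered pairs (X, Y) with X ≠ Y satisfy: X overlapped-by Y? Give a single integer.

21

Checking all 90 ordered pairs for relation 'overlapped-by'; matching pairs in alphabetical order:
(B, F): B overlapped-by F ✓
(B, G): B overlapped-by G ✓
(B, J): B overlapped-by J ✓
(B, P): B overlapped-by P ✓
(G, F): G overlapped-by F ✓
(G, J): G overlapped-by J ✓
(G, P): G overlapped-by P ✓
(J, F): J overlapped-by F ✓
(L, F): L overlapped-by F ✓
(L, J): L overlapped-by J ✓
(L, P): L overlapped-by P ✓
(N, B): N overlapped-by B ✓
(N, L): N overlapped-by L ✓
(P, F): P overlapped-by F ✓
(S, B): S overlapped-by B ✓
(S, L): S overlapped-by L ✓
(S, N): S overlapped-by N ✓
(W, N): W overlapped-by N ✓
(Z, B): Z overlapped-by B ✓
(Z, G): Z overlapped-by G ✓
(Z, L): Z overlapped-by L ✓
Count: 21.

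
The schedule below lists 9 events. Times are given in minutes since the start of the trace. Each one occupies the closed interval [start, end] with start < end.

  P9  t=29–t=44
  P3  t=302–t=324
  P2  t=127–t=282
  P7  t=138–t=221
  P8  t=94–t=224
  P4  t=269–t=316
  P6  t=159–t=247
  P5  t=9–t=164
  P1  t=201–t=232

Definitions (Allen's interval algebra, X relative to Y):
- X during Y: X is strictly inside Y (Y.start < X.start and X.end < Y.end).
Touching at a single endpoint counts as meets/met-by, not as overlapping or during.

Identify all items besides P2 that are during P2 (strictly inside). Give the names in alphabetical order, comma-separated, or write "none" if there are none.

Target P2 = [t=127, t=282].
P1 [t=201, t=232] → during → yes.
P3 [t=302, t=324] → after → no.
P4 [t=269, t=316] → overlapped-by → no.
P5 [t=9, t=164] → overlaps → no.
P6 [t=159, t=247] → during → yes.
P7 [t=138, t=221] → during → yes.
P8 [t=94, t=224] → overlaps → no.
P9 [t=29, t=44] → before → no.
Result: P1, P6, P7.

P1, P6, P7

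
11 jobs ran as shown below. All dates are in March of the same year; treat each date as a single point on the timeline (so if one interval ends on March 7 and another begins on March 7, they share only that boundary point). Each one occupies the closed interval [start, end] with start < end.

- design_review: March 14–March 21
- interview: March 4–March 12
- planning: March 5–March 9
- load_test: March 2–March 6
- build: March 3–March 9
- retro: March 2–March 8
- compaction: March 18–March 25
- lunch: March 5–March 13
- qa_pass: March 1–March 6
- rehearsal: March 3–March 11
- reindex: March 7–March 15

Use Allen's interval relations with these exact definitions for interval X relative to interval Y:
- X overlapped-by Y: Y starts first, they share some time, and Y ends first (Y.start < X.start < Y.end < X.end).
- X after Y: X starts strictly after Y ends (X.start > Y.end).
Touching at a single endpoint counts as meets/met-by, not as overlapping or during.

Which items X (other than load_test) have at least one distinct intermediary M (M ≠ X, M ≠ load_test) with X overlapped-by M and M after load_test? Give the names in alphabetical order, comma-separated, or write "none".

Target load_test = [March 2, March 6].
Intermediaries M with M after load_test: compaction, design_review, reindex.
Via compaction — items with X overlapped-by compaction: none.
Via design_review — items with X overlapped-by design_review: compaction.
Via reindex — items with X overlapped-by reindex: design_review.
Union: compaction, design_review.

compaction, design_review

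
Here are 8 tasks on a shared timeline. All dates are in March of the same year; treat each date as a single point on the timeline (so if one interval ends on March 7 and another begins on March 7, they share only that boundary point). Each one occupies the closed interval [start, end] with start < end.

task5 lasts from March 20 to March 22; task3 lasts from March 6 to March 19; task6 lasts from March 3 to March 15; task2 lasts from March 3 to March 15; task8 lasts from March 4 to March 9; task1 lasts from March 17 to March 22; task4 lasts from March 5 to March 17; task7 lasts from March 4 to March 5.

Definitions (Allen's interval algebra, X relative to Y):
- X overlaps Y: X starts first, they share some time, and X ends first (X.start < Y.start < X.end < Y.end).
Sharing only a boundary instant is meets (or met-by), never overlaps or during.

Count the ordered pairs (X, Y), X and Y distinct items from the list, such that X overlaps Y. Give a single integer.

Checking all 56 ordered pairs for relation 'overlaps'; matching pairs in alphabetical order:
(task2, task3): task2 overlaps task3 ✓
(task2, task4): task2 overlaps task4 ✓
(task3, task1): task3 overlaps task1 ✓
(task4, task3): task4 overlaps task3 ✓
(task6, task3): task6 overlaps task3 ✓
(task6, task4): task6 overlaps task4 ✓
(task8, task3): task8 overlaps task3 ✓
(task8, task4): task8 overlaps task4 ✓
Count: 8.

8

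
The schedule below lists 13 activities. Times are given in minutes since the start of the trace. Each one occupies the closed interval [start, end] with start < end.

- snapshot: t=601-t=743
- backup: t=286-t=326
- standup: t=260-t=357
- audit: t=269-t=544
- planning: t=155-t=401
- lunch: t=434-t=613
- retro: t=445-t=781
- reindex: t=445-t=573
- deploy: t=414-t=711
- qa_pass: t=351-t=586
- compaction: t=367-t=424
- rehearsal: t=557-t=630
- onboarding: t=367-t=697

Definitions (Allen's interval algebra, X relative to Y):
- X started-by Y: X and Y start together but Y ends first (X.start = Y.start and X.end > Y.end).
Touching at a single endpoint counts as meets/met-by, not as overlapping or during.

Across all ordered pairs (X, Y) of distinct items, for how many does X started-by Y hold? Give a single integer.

Checking all 156 ordered pairs for relation 'started-by'; matching pairs in alphabetical order:
(onboarding, compaction): onboarding started-by compaction ✓
(retro, reindex): retro started-by reindex ✓
Count: 2.

2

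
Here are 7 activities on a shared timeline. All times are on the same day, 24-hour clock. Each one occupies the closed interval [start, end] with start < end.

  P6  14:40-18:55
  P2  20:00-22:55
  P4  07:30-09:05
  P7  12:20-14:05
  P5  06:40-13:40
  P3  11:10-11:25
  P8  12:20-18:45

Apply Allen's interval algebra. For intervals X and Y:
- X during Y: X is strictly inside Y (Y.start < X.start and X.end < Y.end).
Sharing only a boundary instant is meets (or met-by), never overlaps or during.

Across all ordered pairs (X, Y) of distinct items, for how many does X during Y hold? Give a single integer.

2

Checking all 42 ordered pairs for relation 'during'; matching pairs in alphabetical order:
(P3, P5): P3 during P5 ✓
(P4, P5): P4 during P5 ✓
Count: 2.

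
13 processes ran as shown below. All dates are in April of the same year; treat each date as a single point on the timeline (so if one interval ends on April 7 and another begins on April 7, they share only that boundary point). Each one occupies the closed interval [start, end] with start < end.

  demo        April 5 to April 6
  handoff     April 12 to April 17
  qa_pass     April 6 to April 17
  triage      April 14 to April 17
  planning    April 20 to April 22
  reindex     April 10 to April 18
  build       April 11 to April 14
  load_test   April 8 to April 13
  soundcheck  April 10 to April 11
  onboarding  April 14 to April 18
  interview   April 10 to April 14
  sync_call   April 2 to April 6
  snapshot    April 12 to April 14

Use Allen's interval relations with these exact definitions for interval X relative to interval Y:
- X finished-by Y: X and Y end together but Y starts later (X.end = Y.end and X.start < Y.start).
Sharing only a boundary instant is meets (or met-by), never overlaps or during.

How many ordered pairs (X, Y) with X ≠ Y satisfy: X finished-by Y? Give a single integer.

Checking all 156 ordered pairs for relation 'finished-by'; matching pairs in alphabetical order:
(build, snapshot): build finished-by snapshot ✓
(handoff, triage): handoff finished-by triage ✓
(interview, build): interview finished-by build ✓
(interview, snapshot): interview finished-by snapshot ✓
(qa_pass, handoff): qa_pass finished-by handoff ✓
(qa_pass, triage): qa_pass finished-by triage ✓
(reindex, onboarding): reindex finished-by onboarding ✓
(sync_call, demo): sync_call finished-by demo ✓
Count: 8.

8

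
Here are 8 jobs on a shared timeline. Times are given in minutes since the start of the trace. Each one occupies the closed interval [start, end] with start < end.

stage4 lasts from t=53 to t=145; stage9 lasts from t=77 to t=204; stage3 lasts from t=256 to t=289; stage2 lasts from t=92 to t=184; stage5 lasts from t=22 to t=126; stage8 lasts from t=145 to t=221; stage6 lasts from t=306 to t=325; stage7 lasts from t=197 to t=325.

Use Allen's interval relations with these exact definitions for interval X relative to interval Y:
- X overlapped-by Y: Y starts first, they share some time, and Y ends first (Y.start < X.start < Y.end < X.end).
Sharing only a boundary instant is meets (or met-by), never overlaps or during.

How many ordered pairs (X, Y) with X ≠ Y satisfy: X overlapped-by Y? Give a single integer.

9

Checking all 56 ordered pairs for relation 'overlapped-by'; matching pairs in alphabetical order:
(stage2, stage4): stage2 overlapped-by stage4 ✓
(stage2, stage5): stage2 overlapped-by stage5 ✓
(stage4, stage5): stage4 overlapped-by stage5 ✓
(stage7, stage8): stage7 overlapped-by stage8 ✓
(stage7, stage9): stage7 overlapped-by stage9 ✓
(stage8, stage2): stage8 overlapped-by stage2 ✓
(stage8, stage9): stage8 overlapped-by stage9 ✓
(stage9, stage4): stage9 overlapped-by stage4 ✓
(stage9, stage5): stage9 overlapped-by stage5 ✓
Count: 9.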